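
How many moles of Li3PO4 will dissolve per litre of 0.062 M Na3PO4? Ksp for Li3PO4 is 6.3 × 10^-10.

7.2 × 10^-4 M

Li3PO4(s) ⇌ 3 Li^+ + PO4^3-
Ksp = [Li^+]^3[PO4^3-]
Let s be the molar solubility in this solution. [Li^+] = 3s, [PO4^3-] = 0.062 + s ≈ 0.062 (since PO4^3- from Na3PO4 dominates).
Ksp ≈ (3s)^3 × 0.062
s = 7.2 × 10^-4 M
Check: s = 7.2 × 10^-4 ≪ 0.062, so the approximation is valid.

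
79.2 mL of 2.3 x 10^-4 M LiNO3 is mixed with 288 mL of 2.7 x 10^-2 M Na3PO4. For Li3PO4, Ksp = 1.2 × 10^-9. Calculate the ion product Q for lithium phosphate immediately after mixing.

Total volume = 79.2 + 288 = 367.2 mL.
[Li^+] = 2.3 x 10^-4 × (79.2/367.2) = 4.96 × 10^-5 M
[PO4^3-] = 2.7 × 10^-2 × (288/367.2) = 2.12 × 10^-2 M
Li3PO4(s) <=> 3 Li^+ + PO4^3-, so Q = [Li^+]^3[PO4^3-]
Q = (4.96 x 10^-5)^3(2.12 x 10^-2) = 2.6 × 10^-15
Q < Ksp, so no precipitate of Li3PO4 forms.

2.6 x 10^-15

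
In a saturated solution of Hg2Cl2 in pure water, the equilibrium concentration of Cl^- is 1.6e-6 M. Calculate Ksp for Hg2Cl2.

Hg2Cl2(s) ⇌ Hg2^2+ + 2 Cl^-
Stoichiometry gives [Hg2^2+] = (1/2)[Cl^-] = 8.00 x 10^-7 M.
Ksp = [Hg2^2+][Cl^-]^2
Ksp = 8.00 × 10^-7 × (1.6 × 10^-6)^2 = 2.0 × 10^-18

Ksp = 2.0e-18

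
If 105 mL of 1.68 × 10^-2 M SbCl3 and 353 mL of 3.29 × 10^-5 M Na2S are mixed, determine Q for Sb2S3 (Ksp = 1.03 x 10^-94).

Q ≈ 2.42e-19

Total volume = 105 + 353 = 458 mL.
[Sb^3+] = 1.68 × 10^-2 × (105/458) = 3.852 x 10^-3 M
[S^2-] = 3.29 x 10^-5 × (353/458) = 2.536 × 10^-5 M
Sb2S3(s) ⇌ 2 Sb^3+ + 3 S^2-, so Q = [Sb^3+]^2[S^2-]^3
Q = (3.852 × 10^-3)^2(2.536 × 10^-5)^3 = 2.42 x 10^-19
Q > Ksp, so Sb2S3 will precipitate.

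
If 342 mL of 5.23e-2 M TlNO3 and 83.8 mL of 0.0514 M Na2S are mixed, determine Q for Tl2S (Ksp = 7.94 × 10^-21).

Q ≈ 1.79 × 10^-5

Total volume = 342 + 83.8 = 425.8 mL.
[Tl^+] = 5.23 x 10^-2 × (342/425.8) = 4.201 x 10^-2 M
[S^2-] = 5.14 x 10^-2 × (83.8/425.8) = 1.012 x 10^-2 M
Tl2S(s) ⇌ 2 Tl^+(aq) + S^2-(aq), so Q = [Tl^+]^2[S^2-]
Q = (4.201 × 10^-2)^2(1.012 × 10^-2) = 1.79 × 10^-5
Q > Ksp, so Tl2S will precipitate.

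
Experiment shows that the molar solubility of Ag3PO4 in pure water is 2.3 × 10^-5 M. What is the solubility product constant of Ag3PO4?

Ksp ≈ 7.6e-18

Ag3PO4(s) ⇌ 3 Ag^+(aq) + PO4^3-(aq)
Let s = molar solubility. Then [Ag^+] = 3s and [PO4^3-] = s.
Ksp = [Ag^+]^3[PO4^3-]
Substituting: Ksp = (3s)^3s = 27s^4
Ksp = 27 × (2.3 x 10^-5)^4 = 7.6 × 10^-18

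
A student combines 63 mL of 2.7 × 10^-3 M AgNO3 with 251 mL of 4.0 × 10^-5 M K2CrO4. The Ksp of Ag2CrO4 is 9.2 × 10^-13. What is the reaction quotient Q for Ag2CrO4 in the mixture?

Total volume = 63 + 251 = 314 mL.
[Ag^+] = 2.7 × 10^-3 × (63/314) = 5.42 × 10^-4 M
[CrO4^2-] = 4.0 × 10^-5 × (251/314) = 3.20 × 10^-5 M
Ag2CrO4(s) ⇌ 2 Ag^+ + CrO4^2-, so Q = [Ag^+]^2[CrO4^2-]
Q = (5.42 x 10^-4)^2(3.20 x 10^-5) = 9.4 x 10^-12
Q > Ksp, so Ag2CrO4 will precipitate.

Q ≈ 9.4 × 10^-12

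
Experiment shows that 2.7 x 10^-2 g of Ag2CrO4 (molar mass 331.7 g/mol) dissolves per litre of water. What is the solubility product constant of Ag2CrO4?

2.2 × 10^-12

Molar solubility s = (2.7 × 10^-2 g/L) / (331.7 g/mol) = 8.14 × 10^-5 M.
Ag2CrO4(s) ⇌ 2 Ag^+ + CrO4^2-
For each mole of Ag2CrO4 that dissolves: [Ag^+] = 2s, [CrO4^2-] = s.
Ksp = [Ag^+]^2[CrO4^2-]
Ksp = (2s)^2s = 4s^3
With s = 8.14 × 10^-5: Ksp = 2.2 × 10^-12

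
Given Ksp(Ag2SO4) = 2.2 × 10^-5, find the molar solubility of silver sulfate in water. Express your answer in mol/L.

s = 1.8 x 10^-2 M

Ag2SO4(s) <=> 2 Ag^+(aq) + SO4^2-(aq)
Ksp = [Ag^+]^2[SO4^2-]
Let s = molar solubility. Then [Ag^+] = 2s and [SO4^2-] = s.
So Ksp = (2s)^2 × s = 4s^3
s = (2.2 × 10^-5 / 4)^(1/3) = 1.8 × 10^-2 M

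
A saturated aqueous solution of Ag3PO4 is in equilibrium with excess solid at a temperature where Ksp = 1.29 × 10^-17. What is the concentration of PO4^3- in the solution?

2.63 × 10^-5 M

Ag3PO4(s) ⇌ 3 Ag^+ + PO4^3-
Ksp = [Ag^+]^3[PO4^3-]
With molar solubility s: [Ag^+] = 3s, [PO4^3-] = s.
Ksp = (3s)^3s = 27s^4
s^4 = 1.29 × 10^-17 / 27, so s = 2.629 × 10^-5 M
[PO4^3-] = s = 2.63 × 10^-5 M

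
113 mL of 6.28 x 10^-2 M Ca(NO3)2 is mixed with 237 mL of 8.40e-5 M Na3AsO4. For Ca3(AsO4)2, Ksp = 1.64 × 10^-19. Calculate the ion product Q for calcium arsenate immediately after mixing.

Total volume = 113 + 237 = 350 mL.
[Ca^2+] = 6.28 x 10^-2 × (113/350) = 2.028 x 10^-2 M
[AsO4^3-] = 8.40 × 10^-5 × (237/350) = 5.688 x 10^-5 M
Ca3(AsO4)2(s) ⇌ 3 Ca^2+ + 2 AsO4^3-, so Q = [Ca^2+]^3[AsO4^3-]^2
Q = (2.028 × 10^-2)^3(5.688 x 10^-5)^2 = 2.70 × 10^-14
Q > Ksp, so Ca3(AsO4)2 will precipitate.

Q = 2.70e-14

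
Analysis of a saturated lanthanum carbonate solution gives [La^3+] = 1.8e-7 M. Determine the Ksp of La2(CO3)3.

Ksp = 6.4 × 10^-34

La2(CO3)3(s) ⇌ 2 La^3+(aq) + 3 CO3^2-(aq)
Stoichiometry gives [CO3^2-] = (3/2)[La^3+] = 2.70 × 10^-7 M.
Ksp = [La^3+]^2[CO3^2-]^3
Ksp = (1.8 × 10^-7)^2 × (2.70 × 10^-7)^3 = 6.4 x 10^-34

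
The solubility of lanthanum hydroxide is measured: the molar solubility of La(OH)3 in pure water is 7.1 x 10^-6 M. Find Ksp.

6.9 x 10^-20

La(OH)3(s) <=> La^3+ + 3 OH^-
Let s = molar solubility. Then [La^3+] = s and [OH^-] = 3s.
Ksp = [La^3+][OH^-]^3
Substituting: Ksp = s(3s)^3 = 27s^4
With s = 7.1 x 10^-6: Ksp = 6.9 × 10^-20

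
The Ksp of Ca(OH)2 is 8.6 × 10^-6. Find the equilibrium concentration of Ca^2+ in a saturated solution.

Ca(OH)2(s) ⇌ Ca^2+(aq) + 2 OH^-(aq)
Ksp = [Ca^2+][OH^-]^2
With molar solubility s: [Ca^2+] = s, [OH^-] = 2s.
Substituting: Ksp = s(2s)^2 = 4s^3
s^3 = 8.6 × 10^-6 / 4, so s = 1.29 × 10^-2 M
[Ca^2+] = s = 1.3 × 10^-2 M

[Ca^2+] ≈ 0.013 M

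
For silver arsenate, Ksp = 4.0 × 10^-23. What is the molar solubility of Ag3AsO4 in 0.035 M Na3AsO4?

s ≈ 3.5 × 10^-8 M

Ag3AsO4(s) ⇌ 3 Ag^+ + AsO4^3-
Ksp = [Ag^+]^3[AsO4^3-]
Let s = moles of Ag3AsO4 that dissolve per litre. [Ag^+] = 3s, [AsO4^3-] = 0.035 + s ≈ 0.035 (since AsO4^3- from Na3AsO4 dominates).
Ksp ≈ (3s)^3 × 0.035
s = 3.5 × 10^-8 M
Check: s = 3.5 × 10^-8 ≪ 0.035, so the approximation is valid.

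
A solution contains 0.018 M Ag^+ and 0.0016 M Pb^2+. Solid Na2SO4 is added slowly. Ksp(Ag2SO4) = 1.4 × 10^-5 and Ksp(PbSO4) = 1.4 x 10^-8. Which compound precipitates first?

PbSO4

Precipitation of each salt starts when its ion product equals its Ksp.
For Ag2SO4: 1.4 × 10^-5 = (0.018)^2 × [SO4^2-]  ⇒  [SO4^2-] = 4.3 × 10^-2 M.
For PbSO4: 1.4 x 10^-8 = 0.0016 × [SO4^2-]  ⇒  [SO4^2-] = 8.8 x 10^-6 M.
The salt with the lower threshold [SO4^2-] precipitates first: PbSO4.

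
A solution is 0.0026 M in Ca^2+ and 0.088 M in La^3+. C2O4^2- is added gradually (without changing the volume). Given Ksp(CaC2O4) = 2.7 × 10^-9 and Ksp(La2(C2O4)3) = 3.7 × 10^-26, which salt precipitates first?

Precipitation of each salt starts when its ion product equals its Ksp.
For CaC2O4: 2.7 × 10^-9 = 0.0026 × [C2O4^2-]  ⇒  [C2O4^2-] = 1.0 x 10^-6 M.
For La2(C2O4)3: 3.7 × 10^-26 = (0.088)^2 × [C2O4^2-]^3  ⇒  [C2O4^2-] = 1.7 x 10^-8 M.
The salt with the lower threshold [C2O4^2-] precipitates first: La2(C2O4)3.

La2(C2O4)3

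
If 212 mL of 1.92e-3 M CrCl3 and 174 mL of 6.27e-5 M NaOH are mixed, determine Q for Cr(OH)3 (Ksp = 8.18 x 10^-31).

2.38 × 10^-17

Total volume = 212 + 174 = 386 mL.
[Cr^3+] = 1.92 × 10^-3 × (212/386) = 1.055 × 10^-3 M
[OH^-] = 6.27 × 10^-5 × (174/386) = 2.826 × 10^-5 M
Cr(OH)3(s) <=> Cr^3+ + 3 OH^-, so Q = [Cr^3+][OH^-]^3
Q = (1.055 x 10^-3)(2.826 x 10^-5)^3 = 2.38 × 10^-17
Q > Ksp, so Cr(OH)3 will precipitate.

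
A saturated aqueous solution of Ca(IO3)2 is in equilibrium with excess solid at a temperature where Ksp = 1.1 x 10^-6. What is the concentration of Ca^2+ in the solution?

Ca(IO3)2(s) <=> Ca^2+ + 2 IO3^-
Ksp = [Ca^2+][IO3^-]^2
For each mole of Ca(IO3)2 that dissolves: [Ca^2+] = s, [IO3^-] = 2s.
Ksp = s(2s)^2 = 4s^3
Solving, s = (1.1 x 10^-6/4)^(1/3) = 6.50 × 10^-3 M
[Ca^2+] = s = 6.5 x 10^-3 M

[Ca^2+] ≈ 6.5 x 10^-3 M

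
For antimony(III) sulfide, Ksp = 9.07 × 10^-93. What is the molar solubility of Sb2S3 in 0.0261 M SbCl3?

Sb2S3(s) ⇌ 2 Sb^3+(aq) + 3 S^2-(aq)
Ksp = [Sb^3+]^2[S^2-]^3
Let s = moles of Sb2S3 that dissolve per litre. [Sb^3+] = 0.0261 + 2s ≈ 0.0261, [S^2-] = 3s (common-ion effect: Sb^3+ is already 0.0261 M).
Ksp ≈ (0.0261)^2 × (3s)^3
s = 7.90 x 10^-31 M
Check: 2s = 1.6 x 10^-30 ≪ 0.0261, so the approximation is valid.

7.90e-31 M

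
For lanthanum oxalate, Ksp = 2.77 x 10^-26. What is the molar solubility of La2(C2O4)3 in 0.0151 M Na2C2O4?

La2(C2O4)3(s) <=> 2 La^3+ + 3 C2O4^2-
Ksp = [La^3+]^2[C2O4^2-]^3
Let s = moles of La2(C2O4)3 that dissolve per litre. [La^3+] = 2s, [C2O4^2-] = 0.0151 + 3s ≈ 0.0151 (common-ion effect: C2O4^2- is already 0.0151 M).
Ksp ≈ (2s)^2 × (0.0151)^3
s = 4.48 x 10^-11 M
Check: 3s = 1.3 x 10^-10 ≪ 0.0151, so the approximation is valid.

s = 4.48 × 10^-11 M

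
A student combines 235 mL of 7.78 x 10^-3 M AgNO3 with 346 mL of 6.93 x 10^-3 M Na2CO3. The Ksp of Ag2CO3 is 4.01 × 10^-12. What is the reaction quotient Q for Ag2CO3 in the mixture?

Q ≈ 4.09e-8

Total volume = 235 + 346 = 581 mL.
[Ag^+] = 7.78 × 10^-3 × (235/581) = 3.147 × 10^-3 M
[CO3^2-] = 6.93 × 10^-3 × (346/581) = 4.127 × 10^-3 M
Ag2CO3(s) ⇌ 2 Ag^+ + CO3^2-, so Q = [Ag^+]^2[CO3^2-]
Q = (3.147 × 10^-3)^2(4.127 × 10^-3) = 4.09 × 10^-8
Q > Ksp, so Ag2CO3 will precipitate.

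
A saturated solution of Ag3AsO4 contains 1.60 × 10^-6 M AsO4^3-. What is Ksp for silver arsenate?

Ag3AsO4(s) ⇌ 3 Ag^+(aq) + AsO4^3-(aq)
Stoichiometry gives [Ag^+] = (3/1)[AsO4^3-] = 4.800 × 10^-6 M.
Ksp = [Ag^+]^3[AsO4^3-]
Ksp = (4.800 × 10^-6)^3 × 1.60 x 10^-6 = 1.77 × 10^-22

1.77 × 10^-22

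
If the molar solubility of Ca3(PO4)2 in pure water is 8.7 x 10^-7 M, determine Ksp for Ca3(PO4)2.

Ksp = 5.4 × 10^-29

Ca3(PO4)2(s) <=> 3 Ca^2+(aq) + 2 PO4^3-(aq)
For each mole of Ca3(PO4)2 that dissolves: [Ca^2+] = 3s, [PO4^3-] = 2s.
Ksp = [Ca^2+]^3[PO4^3-]^2
Ksp = (3s)^3(2s)^2 = 108s^5
With s = 8.7 × 10^-7: Ksp = 5.4 × 10^-29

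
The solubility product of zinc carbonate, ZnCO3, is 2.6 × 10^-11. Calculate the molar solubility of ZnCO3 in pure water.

ZnCO3(s) <=> Zn^2+(aq) + CO3^2-(aq)
Ksp = [Zn^2+][CO3^2-]
If s mol/L of ZnCO3 dissolves, [Zn^2+] = s and [CO3^2-] = s.
Ksp = (s)(s) = s^2
s = √(2.6 × 10^-11) = 5.1 x 10^-6 M

s = 5.1e-6 M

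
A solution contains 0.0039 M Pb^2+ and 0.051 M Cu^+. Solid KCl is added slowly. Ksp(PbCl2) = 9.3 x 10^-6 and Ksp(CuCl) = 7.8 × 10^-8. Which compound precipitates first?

Precipitation of each salt starts when its ion product equals its Ksp.
For PbCl2: 9.3 x 10^-6 = 0.0039 × [Cl^-]^2  ⇒  [Cl^-] = 4.9 × 10^-2 M.
For CuCl: 7.8 × 10^-8 = 0.051 × [Cl^-]  ⇒  [Cl^-] = 1.5 × 10^-6 M.
The salt with the lower threshold [Cl^-] precipitates first: CuCl.

CuCl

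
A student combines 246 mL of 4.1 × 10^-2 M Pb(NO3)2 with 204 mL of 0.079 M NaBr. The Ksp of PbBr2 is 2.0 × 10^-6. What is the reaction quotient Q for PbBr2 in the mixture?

Total volume = 246 + 204 = 450 mL.
[Pb^2+] = 4.1 × 10^-2 × (246/450) = 2.24 × 10^-2 M
[Br^-] = 7.9 × 10^-2 × (204/450) = 3.58 × 10^-2 M
PbBr2(s) ⇌ Pb^2+(aq) + 2 Br^-(aq), so Q = [Pb^2+][Br^-]^2
Q = (2.24 × 10^-2)(3.58 × 10^-2)^2 = 2.9 × 10^-5
Q > Ksp, so PbBr2 will precipitate.

2.9 × 10^-5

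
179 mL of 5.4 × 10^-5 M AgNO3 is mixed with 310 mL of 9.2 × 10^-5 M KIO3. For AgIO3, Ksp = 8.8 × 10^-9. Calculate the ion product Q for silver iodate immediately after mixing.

Total volume = 179 + 310 = 489 mL.
[Ag^+] = 5.4 x 10^-5 × (179/489) = 1.98 × 10^-5 M
[IO3^-] = 9.2 x 10^-5 × (310/489) = 5.83 × 10^-5 M
AgIO3(s) ⇌ Ag^+ + IO3^-, so Q = [Ag^+][IO3^-]
Q = (1.98 x 10^-5)(5.83 × 10^-5) = 1.2 × 10^-9
Q < Ksp, so no precipitate of AgIO3 forms.

Q = 1.2e-9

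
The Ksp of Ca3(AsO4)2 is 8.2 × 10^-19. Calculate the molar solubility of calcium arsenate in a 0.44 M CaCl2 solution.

Ca3(AsO4)2(s) ⇌ 3 Ca^2+(aq) + 2 AsO4^3-(aq)
Ksp = [Ca^2+]^3[AsO4^3-]^2
Let s = moles of Ca3(AsO4)2 that dissolve per litre. [Ca^2+] = 0.44 + 3s ≈ 0.44, [AsO4^3-] = 2s (common-ion effect: Ca^2+ is already 0.44 M).
Ksp ≈ (0.44)^3 × (2s)^2
s = 1.6 × 10^-9 M
Check: 3s = 4.7 × 10^-9 ≪ 0.44, so the approximation is valid.

s ≈ 1.6 x 10^-9 M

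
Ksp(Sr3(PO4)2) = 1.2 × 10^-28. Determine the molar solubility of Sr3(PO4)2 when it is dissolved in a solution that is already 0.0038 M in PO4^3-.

Sr3(PO4)2(s) ⇌ 3 Sr^2+ + 2 PO4^3-
Ksp = [Sr^2+]^3[PO4^3-]^2
Let s be the molar solubility in this solution. [Sr^2+] = 3s, [PO4^3-] = 0.0038 + 2s ≈ 0.0038 (common-ion effect: PO4^3- is already 0.0038 M).
Ksp ≈ (3s)^3 × (0.0038)^2
s = 6.8 x 10^-9 M
Check: 2s = 1.4 x 10^-8 ≪ 0.0038, so the approximation is valid.

s ≈ 6.8 × 10^-9 M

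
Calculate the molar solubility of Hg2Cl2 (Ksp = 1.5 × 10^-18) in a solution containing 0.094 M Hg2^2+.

s = 2.0e-9 M

Hg2Cl2(s) ⇌ Hg2^2+ + 2 Cl^-
Ksp = [Hg2^2+][Cl^-]^2
Let s = moles of Hg2Cl2 that dissolve per litre. [Hg2^2+] = 0.094 + s ≈ 0.094, [Cl^-] = 2s (since the Hg2^2+ already present dominates).
Ksp ≈ 0.094 × (2s)^2
s = 2.0 × 10^-9 M
Check: s = 2.0 x 10^-9 ≪ 0.094, so the approximation is valid.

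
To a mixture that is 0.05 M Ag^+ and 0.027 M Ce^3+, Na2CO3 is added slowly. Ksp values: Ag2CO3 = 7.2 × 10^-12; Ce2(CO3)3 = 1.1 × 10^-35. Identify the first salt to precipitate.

Each salt begins to precipitate when Q = Ksp, i.e. when [CO3^2-] reaches its threshold.
For Ag2CO3: 7.2 × 10^-12 = (0.05)^2 × [CO3^2-]  ⇒  [CO3^2-] = 2.9 × 10^-9 M.
For Ce2(CO3)3: 1.1 × 10^-35 = (0.027)^2 × [CO3^2-]^3  ⇒  [CO3^2-] = 2.5 × 10^-11 M.
The salt with the lower threshold [CO3^2-] precipitates first: Ce2(CO3)3.

Ce2(CO3)3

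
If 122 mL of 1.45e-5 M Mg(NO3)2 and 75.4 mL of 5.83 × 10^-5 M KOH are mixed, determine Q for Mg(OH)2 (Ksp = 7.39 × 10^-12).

Q ≈ 4.44 × 10^-15

Total volume = 122 + 75.4 = 197.4 mL.
[Mg^2+] = 1.45 × 10^-5 × (122/197.4) = 8.961 × 10^-6 M
[OH^-] = 5.83 × 10^-5 × (75.4/197.4) = 2.227 × 10^-5 M
Mg(OH)2(s) <=> Mg^2+ + 2 OH^-, so Q = [Mg^2+][OH^-]^2
Q = (8.961 × 10^-6)(2.227 x 10^-5)^2 = 4.44 x 10^-15
Q < Ksp, so no precipitate of Mg(OH)2 forms.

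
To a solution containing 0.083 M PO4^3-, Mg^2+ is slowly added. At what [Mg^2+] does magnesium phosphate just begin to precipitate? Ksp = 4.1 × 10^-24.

[Mg^2+] = 8.4 x 10^-8 M

Mg3(PO4)2(s) ⇌ 3 Mg^2+(aq) + 2 PO4^3-(aq)
Ksp = [Mg^2+]^3[PO4^3-]^2
Precipitation begins when Q = Ksp. With [PO4^3-] = 0.083 M:
4.1 × 10^-24 = (0.083)^2 × [Mg^2+]^3
[Mg^2+] = (4.1 × 10^-24 / 6.89 × 10^-3)^(1/3) = 8.4 × 10^-8 M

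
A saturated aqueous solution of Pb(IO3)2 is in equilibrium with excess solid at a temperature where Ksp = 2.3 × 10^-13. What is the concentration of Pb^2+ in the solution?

Pb(IO3)2(s) <=> Pb^2+ + 2 IO3^-
Ksp = [Pb^2+][IO3^-]^2
Let s = molar solubility. Then [Pb^2+] = s and [IO3^-] = 2s.
So Ksp = s × (2s)^2 = 4s^3
s^3 = 2.3 × 10^-13 / 4, so s = 3.86 x 10^-5 M
[Pb^2+] = s = 3.9 x 10^-5 M

[Pb^2+] ≈ 3.9 x 10^-5 M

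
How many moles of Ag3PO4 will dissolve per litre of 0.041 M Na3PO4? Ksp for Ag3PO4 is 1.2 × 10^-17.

Ag3PO4(s) ⇌ 3 Ag^+ + PO4^3-
Ksp = [Ag^+]^3[PO4^3-]
Let s = moles of Ag3PO4 that dissolve per litre. [Ag^+] = 3s, [PO4^3-] = 0.041 + s ≈ 0.041 (Ksp is small, so little additional dissolves).
Ksp ≈ (3s)^3 × 0.041
s = 2.2 × 10^-6 M
Check: s = 2.2 x 10^-6 ≪ 0.041, so the approximation is valid.

s ≈ 2.2 × 10^-6 M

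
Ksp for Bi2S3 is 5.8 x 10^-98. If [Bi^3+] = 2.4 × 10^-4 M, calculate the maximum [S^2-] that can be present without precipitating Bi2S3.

[S^2-] ≈ 1.0 × 10^-30 M

Bi2S3(s) ⇌ 2 Bi^3+(aq) + 3 S^2-(aq)
Ksp = [Bi^3+]^2[S^2-]^3
Precipitation begins when Q = Ksp. With [Bi^3+] = 2.4 × 10^-4 M:
5.8 x 10^-98 = (2.4 × 10^-4)^2 × [S^2-]^3
[S^2-] = (5.8 x 10^-98 / 5.76 x 10^-8)^(1/3) = 1.0 × 10^-30 M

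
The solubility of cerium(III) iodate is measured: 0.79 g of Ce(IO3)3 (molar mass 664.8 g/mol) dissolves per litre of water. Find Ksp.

Molar solubility s = (7.9 × 10^-1 g/L) / (664.8 g/mol) = 1.19 x 10^-3 M.
Ce(IO3)3(s) ⇌ Ce^3+ + 3 IO3^-
Let s = molar solubility. Then [Ce^3+] = s and [IO3^-] = 3s.
Ksp = [Ce^3+][IO3^-]^3
Substituting: Ksp = s(3s)^3 = 27s^4
Ksp = 27 × (1.19 x 10^-3)^4 = 5.4 × 10^-11

5.4e-11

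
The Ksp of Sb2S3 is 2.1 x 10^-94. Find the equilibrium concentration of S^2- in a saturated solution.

Sb2S3(s) <=> 2 Sb^3+ + 3 S^2-
Ksp = [Sb^3+]^2[S^2-]^3
Let s = molar solubility. Then [Sb^3+] = 2s and [S^2-] = 3s.
So Ksp = (2s)^2 × (3s)^3 = 108s^5
Solving, s = (2.1 x 10^-94/108)^(1/5) = 7.21 × 10^-20 M
[S^2-] = 3s = 2.2 × 10^-19 M

2.2 × 10^-19 M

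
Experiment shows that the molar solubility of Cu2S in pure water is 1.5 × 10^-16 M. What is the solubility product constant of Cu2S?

Cu2S(s) ⇌ 2 Cu^+ + S^2-
For each mole of Cu2S that dissolves: [Cu^+] = 2s, [S^2-] = s.
Ksp = [Cu^+]^2[S^2-]
Ksp = (2s)^2s = 4s^3
Ksp = 4 × (1.5 × 10^-16)^3 = 1.4 × 10^-47

Ksp ≈ 1.4e-47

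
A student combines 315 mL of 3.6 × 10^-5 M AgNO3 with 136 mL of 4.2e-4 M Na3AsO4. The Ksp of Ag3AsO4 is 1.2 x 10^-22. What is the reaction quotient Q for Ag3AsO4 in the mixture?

Q = 2.0 x 10^-18

Total volume = 315 + 136 = 451 mL.
[Ag^+] = 3.6 x 10^-5 × (315/451) = 2.51 x 10^-5 M
[AsO4^3-] = 4.2 × 10^-4 × (136/451) = 1.27 × 10^-4 M
Ag3AsO4(s) ⇌ 3 Ag^+ + AsO4^3-, so Q = [Ag^+]^3[AsO4^3-]
Q = (2.51 × 10^-5)^3(1.27 x 10^-4) = 2.0 × 10^-18
Q > Ksp, so Ag3AsO4 will precipitate.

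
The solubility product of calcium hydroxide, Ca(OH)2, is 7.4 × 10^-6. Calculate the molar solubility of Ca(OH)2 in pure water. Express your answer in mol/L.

s = 1.2e-2 M

Ca(OH)2(s) ⇌ Ca^2+(aq) + 2 OH^-(aq)
Ksp = [Ca^2+][OH^-]^2
If s mol/L of Ca(OH)2 dissolves, [Ca^2+] = s and [OH^-] = 2s.
So Ksp = s × (2s)^2 = 4s^3
s = (7.4 × 10^-6 / 4)^(1/3) = 1.2 × 10^-2 M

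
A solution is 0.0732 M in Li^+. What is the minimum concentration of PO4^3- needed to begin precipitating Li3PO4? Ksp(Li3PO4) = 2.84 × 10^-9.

Li3PO4(s) <=> 3 Li^+ + PO4^3-
Ksp = [Li^+]^3[PO4^3-]
Precipitation begins when Q = Ksp. With [Li^+] = 0.0732 M:
2.84 × 10^-9 = (0.0732)^3 × [PO4^3-]
[PO4^3-] = (2.84 × 10^-9 / 3.922 x 10^-4) = 7.24 × 10^-6 M

[PO4^3-] = 7.24e-6 M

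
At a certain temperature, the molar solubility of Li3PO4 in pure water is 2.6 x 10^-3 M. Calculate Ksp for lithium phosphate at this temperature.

Li3PO4(s) ⇌ 3 Li^+ + PO4^3-
Let s = molar solubility. Then [Li^+] = 3s and [PO4^3-] = s.
Ksp = [Li^+]^3[PO4^3-]
Ksp = (3s)^3s = 27s^4
With s = 2.6 × 10^-3: Ksp = 1.2 × 10^-9

1.2e-9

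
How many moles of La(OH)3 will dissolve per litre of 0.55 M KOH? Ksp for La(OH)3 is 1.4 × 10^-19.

s ≈ 8.4 × 10^-19 M

La(OH)3(s) ⇌ La^3+(aq) + 3 OH^-(aq)
Ksp = [La^3+][OH^-]^3
If s mol/L dissolves here, [La^3+] = s, [OH^-] = 0.55 + 3s ≈ 0.55 (Ksp is small, so little additional dissolves).
Ksp ≈ s × (0.55)^3
s = 8.4 × 10^-19 M
Check: 3s = 2.5 × 10^-18 ≪ 0.55, so the approximation is valid.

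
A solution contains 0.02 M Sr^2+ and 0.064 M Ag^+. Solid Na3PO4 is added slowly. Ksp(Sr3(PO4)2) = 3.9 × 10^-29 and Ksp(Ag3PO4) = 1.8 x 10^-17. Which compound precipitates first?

Ag3PO4

Each salt begins to precipitate when Q = Ksp, i.e. when [PO4^3-] reaches its threshold.
For Sr3(PO4)2: 3.9 × 10^-29 = (0.02)^3 × [PO4^3-]^2  ⇒  [PO4^3-] = 2.2 × 10^-12 M.
For Ag3PO4: 1.8 x 10^-17 = (0.064)^3 × [PO4^3-]  ⇒  [PO4^3-] = 6.9 × 10^-14 M.
The salt with the lower threshold [PO4^3-] precipitates first: Ag3PO4.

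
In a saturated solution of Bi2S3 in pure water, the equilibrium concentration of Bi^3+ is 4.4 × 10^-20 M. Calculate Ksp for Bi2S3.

Ksp ≈ 5.6 × 10^-97

Bi2S3(s) <=> 2 Bi^3+ + 3 S^2-
Stoichiometry gives [S^2-] = (3/2)[Bi^3+] = 6.60 × 10^-20 M.
Ksp = [Bi^3+]^2[S^2-]^3
Ksp = (4.4 x 10^-20)^2 × (6.60 × 10^-20)^3 = 5.6 × 10^-97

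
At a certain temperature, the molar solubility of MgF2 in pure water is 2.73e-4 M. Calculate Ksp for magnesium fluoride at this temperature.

MgF2(s) <=> Mg^2+ + 2 F^-
Let s = molar solubility. Then [Mg^2+] = s and [F^-] = 2s.
Ksp = [Mg^2+][F^-]^2
So Ksp = s × (2s)^2 = 4s^3
With s = 2.73 x 10^-4: Ksp = 8.14 × 10^-11

8.14 × 10^-11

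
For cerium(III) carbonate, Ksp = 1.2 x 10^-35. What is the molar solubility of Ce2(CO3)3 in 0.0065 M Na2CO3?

Ce2(CO3)3(s) ⇌ 2 Ce^3+ + 3 CO3^2-
Ksp = [Ce^3+]^2[CO3^2-]^3
Let s be the molar solubility in this solution. [Ce^3+] = 2s, [CO3^2-] = 0.0065 + 3s ≈ 0.0065 (Ksp is small, so little additional dissolves).
Ksp ≈ (2s)^2 × (0.0065)^3
s = 3.3 × 10^-15 M
Check: 3s = 9.9 × 10^-15 ≪ 0.0065, so the approximation is valid.

s = 3.3e-15 M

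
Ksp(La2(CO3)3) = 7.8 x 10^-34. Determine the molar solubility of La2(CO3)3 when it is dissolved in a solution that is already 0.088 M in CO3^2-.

s ≈ 5.3 × 10^-16 M

La2(CO3)3(s) ⇌ 2 La^3+ + 3 CO3^2-
Ksp = [La^3+]^2[CO3^2-]^3
If s mol/L dissolves here, [La^3+] = 2s, [CO3^2-] = 0.088 + 3s ≈ 0.088 (since the CO3^2- already present dominates).
Ksp ≈ (2s)^2 × (0.088)^3
s = 5.3 × 10^-16 M
Check: 3s = 1.6 × 10^-15 ≪ 0.088, so the approximation is valid.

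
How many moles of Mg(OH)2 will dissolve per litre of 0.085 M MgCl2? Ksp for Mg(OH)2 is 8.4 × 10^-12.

s = 5.0e-6 M

Mg(OH)2(s) ⇌ Mg^2+(aq) + 2 OH^-(aq)
Ksp = [Mg^2+][OH^-]^2
Let s be the molar solubility in this solution. [Mg^2+] = 0.085 + s ≈ 0.085, [OH^-] = 2s (since Mg^2+ from MgCl2 dominates).
Ksp ≈ 0.085 × (2s)^2
s = 5.0 × 10^-6 M
Check: s = 5.0 × 10^-6 ≪ 0.085, so the approximation is valid.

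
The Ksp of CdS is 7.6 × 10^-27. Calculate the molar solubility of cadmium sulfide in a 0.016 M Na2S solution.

CdS(s) <=> Cd^2+ + S^2-
Ksp = [Cd^2+][S^2-]
If s mol/L dissolves here, [Cd^2+] = s, [S^2-] = 0.016 + s ≈ 0.016 (since S^2- from Na2S dominates).
Ksp ≈ s × 0.016
s = 4.8 × 10^-25 M
Check: s = 4.8 x 10^-25 ≪ 0.016, so the approximation is valid.

4.8 × 10^-25 M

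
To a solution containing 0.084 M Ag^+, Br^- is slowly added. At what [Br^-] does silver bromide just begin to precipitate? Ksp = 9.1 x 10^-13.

[Br^-] = 1.1e-11 M

AgBr(s) ⇌ Ag^+(aq) + Br^-(aq)
Ksp = [Ag^+][Br^-]
Precipitation begins when Q = Ksp. With [Ag^+] = 0.084 M:
9.1 x 10^-13 = (0.084) × [Br^-]
[Br^-] = (9.1 x 10^-13 / 8.4 × 10^-2) = 1.1 × 10^-11 M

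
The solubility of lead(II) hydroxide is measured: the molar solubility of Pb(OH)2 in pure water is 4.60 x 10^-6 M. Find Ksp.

Pb(OH)2(s) ⇌ Pb^2+(aq) + 2 OH^-(aq)
If s mol/L of Pb(OH)2 dissolves, [Pb^2+] = s and [OH^-] = 2s.
Ksp = [Pb^2+][OH^-]^2
Ksp = s(2s)^2 = 4s^3
Ksp = 4 × (4.60 × 10^-6)^3 = 3.89 × 10^-16

Ksp = 3.89e-16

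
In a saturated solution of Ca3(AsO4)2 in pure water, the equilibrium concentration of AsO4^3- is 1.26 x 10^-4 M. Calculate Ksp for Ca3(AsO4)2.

1.07 × 10^-19

Ca3(AsO4)2(s) ⇌ 3 Ca^2+ + 2 AsO4^3-
Stoichiometry gives [Ca^2+] = (3/2)[AsO4^3-] = 1.890 × 10^-4 M.
Ksp = [Ca^2+]^3[AsO4^3-]^2
Ksp = (1.890 × 10^-4)^3 × (1.26 × 10^-4)^2 = 1.07 x 10^-19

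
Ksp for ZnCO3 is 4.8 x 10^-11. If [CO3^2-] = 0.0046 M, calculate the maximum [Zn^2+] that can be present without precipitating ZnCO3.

ZnCO3(s) <=> Zn^2+(aq) + CO3^2-(aq)
Ksp = [Zn^2+][CO3^2-]
Precipitation begins when Q = Ksp. With [CO3^2-] = 0.0046 M:
4.8 x 10^-11 = (0.0046) × [Zn^2+]
[Zn^2+] = (4.8 x 10^-11 / 4.6 × 10^-3) = 1.0 x 10^-8 M

[Zn^2+] ≈ 1.0e-8 M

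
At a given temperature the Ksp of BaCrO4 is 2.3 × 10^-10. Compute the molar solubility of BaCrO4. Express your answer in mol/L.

s ≈ 1.5 × 10^-5 M

BaCrO4(s) ⇌ Ba^2+ + CrO4^2-
Ksp = [Ba^2+][CrO4^2-]
For each mole of BaCrO4 that dissolves: [Ba^2+] = s, [CrO4^2-] = s.
Ksp = (s)(s) = s^2
s = (2.3 × 10^-10)^(1/2) = 1.5 × 10^-5 M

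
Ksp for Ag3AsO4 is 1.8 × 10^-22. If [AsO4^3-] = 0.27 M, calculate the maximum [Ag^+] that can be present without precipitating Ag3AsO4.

Ag3AsO4(s) ⇌ 3 Ag^+(aq) + AsO4^3-(aq)
Ksp = [Ag^+]^3[AsO4^3-]
Precipitation begins when Q = Ksp. With [AsO4^3-] = 0.27 M:
1.8 × 10^-22 = (0.27) × [Ag^+]^3
[Ag^+] = (1.8 × 10^-22 / 2.7 x 10^-1)^(1/3) = 8.7 × 10^-8 M

[Ag^+] ≈ 8.7 × 10^-8 M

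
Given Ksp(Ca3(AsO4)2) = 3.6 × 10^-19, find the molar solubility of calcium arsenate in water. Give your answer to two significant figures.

Ca3(AsO4)2(s) ⇌ 3 Ca^2+(aq) + 2 AsO4^3-(aq)
Ksp = [Ca^2+]^3[AsO4^3-]^2
With molar solubility s: [Ca^2+] = 3s, [AsO4^3-] = 2s.
Ksp = (3s)^3(2s)^2 = 108s^5
s = (3.6 × 10^-19 / 108)^(1/5) = 8.0 x 10^-5 M

s = 8.0e-5 M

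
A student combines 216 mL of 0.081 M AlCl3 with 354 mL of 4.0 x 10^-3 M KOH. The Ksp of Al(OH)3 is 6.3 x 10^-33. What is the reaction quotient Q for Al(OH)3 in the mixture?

Q = 4.7e-10

Total volume = 216 + 354 = 570 mL.
[Al^3+] = 8.1 x 10^-2 × (216/570) = 3.07 x 10^-2 M
[OH^-] = 4.0 × 10^-3 × (354/570) = 2.48 × 10^-3 M
Al(OH)3(s) <=> Al^3+ + 3 OH^-, so Q = [Al^3+][OH^-]^3
Q = (3.07 x 10^-2)(2.48 × 10^-3)^3 = 4.7 × 10^-10
Q > Ksp, so Al(OH)3 will precipitate.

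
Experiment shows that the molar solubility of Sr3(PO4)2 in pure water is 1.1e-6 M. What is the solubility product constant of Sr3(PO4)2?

1.7e-28

Sr3(PO4)2(s) <=> 3 Sr^2+ + 2 PO4^3-
If s mol/L of Sr3(PO4)2 dissolves, [Sr^2+] = 3s and [PO4^3-] = 2s.
Ksp = [Sr^2+]^3[PO4^3-]^2
So Ksp = (3s)^3 × (2s)^2 = 108s^5
Ksp = 108 × (1.1 × 10^-6)^5 = 1.7 × 10^-28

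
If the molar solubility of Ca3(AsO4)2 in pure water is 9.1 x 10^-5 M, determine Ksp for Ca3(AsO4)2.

Ksp = 6.7 × 10^-19

Ca3(AsO4)2(s) <=> 3 Ca^2+ + 2 AsO4^3-
With molar solubility s: [Ca^2+] = 3s, [AsO4^3-] = 2s.
Ksp = [Ca^2+]^3[AsO4^3-]^2
Substituting: Ksp = (3s)^3(2s)^2 = 108s^5
With s = 9.1 × 10^-5: Ksp = 6.7 × 10^-19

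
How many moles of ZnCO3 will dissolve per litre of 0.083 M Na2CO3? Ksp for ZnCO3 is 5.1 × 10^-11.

s = 6.1 × 10^-10 M

ZnCO3(s) ⇌ Zn^2+ + CO3^2-
Ksp = [Zn^2+][CO3^2-]
Let s be the molar solubility in this solution. [Zn^2+] = s, [CO3^2-] = 0.083 + s ≈ 0.083 (since CO3^2- from Na2CO3 dominates).
Ksp ≈ s × 0.083
s = 6.1 x 10^-10 M
Check: s = 6.1 x 10^-10 ≪ 0.083, so the approximation is valid.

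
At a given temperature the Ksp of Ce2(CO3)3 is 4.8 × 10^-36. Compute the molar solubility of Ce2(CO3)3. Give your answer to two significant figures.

Ce2(CO3)3(s) ⇌ 2 Ce^3+(aq) + 3 CO3^2-(aq)
Ksp = [Ce^3+]^2[CO3^2-]^3
Let s = molar solubility. Then [Ce^3+] = 2s and [CO3^2-] = 3s.
So Ksp = (2s)^2 × (3s)^3 = 108s^5
s = (4.8 × 10^-36 / 108)^(1/5) = 3.4 × 10^-8 M

3.4 x 10^-8 M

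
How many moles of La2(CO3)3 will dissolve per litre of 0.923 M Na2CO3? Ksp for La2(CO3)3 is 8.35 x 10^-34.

s = 1.63 x 10^-17 M

La2(CO3)3(s) ⇌ 2 La^3+ + 3 CO3^2-
Ksp = [La^3+]^2[CO3^2-]^3
Let s be the molar solubility in this solution. [La^3+] = 2s, [CO3^2-] = 0.923 + 3s ≈ 0.923 (since CO3^2- from Na2CO3 dominates).
Ksp ≈ (2s)^2 × (0.923)^3
s = 1.63 × 10^-17 M
Check: 3s = 4.9 × 10^-17 ≪ 0.923, so the approximation is valid.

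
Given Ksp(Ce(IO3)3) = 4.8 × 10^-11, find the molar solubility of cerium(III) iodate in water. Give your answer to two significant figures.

1.2 × 10^-3 M

Ce(IO3)3(s) ⇌ Ce^3+ + 3 IO3^-
Ksp = [Ce^3+][IO3^-]^3
With molar solubility s: [Ce^3+] = s, [IO3^-] = 3s.
Substituting: Ksp = s(3s)^3 = 27s^4
s = (4.8 × 10^-11 / 27)^(1/4) = 1.2 × 10^-3 M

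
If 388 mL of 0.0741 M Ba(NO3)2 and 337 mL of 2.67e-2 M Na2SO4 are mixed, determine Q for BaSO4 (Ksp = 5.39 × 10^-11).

Total volume = 388 + 337 = 725 mL.
[Ba^2+] = 7.41 × 10^-2 × (388/725) = 3.966 x 10^-2 M
[SO4^2-] = 2.67 x 10^-2 × (337/725) = 1.241 x 10^-2 M
BaSO4(s) ⇌ Ba^2+(aq) + SO4^2-(aq), so Q = [Ba^2+][SO4^2-]
Q = (3.966 × 10^-2)(1.241 x 10^-2) = 4.92 x 10^-4
Q > Ksp, so BaSO4 will precipitate.

Q ≈ 4.92e-4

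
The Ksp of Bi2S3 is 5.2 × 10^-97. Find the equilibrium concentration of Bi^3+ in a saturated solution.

[Bi^3+] ≈ 4.3 × 10^-20 M

Bi2S3(s) ⇌ 2 Bi^3+(aq) + 3 S^2-(aq)
Ksp = [Bi^3+]^2[S^2-]^3
Let s = molar solubility. Then [Bi^3+] = 2s and [S^2-] = 3s.
Substituting: Ksp = (2s)^2(3s)^3 = 108s^5
Solving, s = (5.2 × 10^-97/108)^(1/5) = 2.17 × 10^-20 M
[Bi^3+] = 2s = 4.3 x 10^-20 M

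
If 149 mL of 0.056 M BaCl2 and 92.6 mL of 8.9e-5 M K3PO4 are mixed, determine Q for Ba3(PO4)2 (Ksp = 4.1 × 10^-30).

Total volume = 149 + 92.6 = 241.6 mL.
[Ba^2+] = 5.6 × 10^-2 × (149/241.6) = 3.45 × 10^-2 M
[PO4^3-] = 8.9 x 10^-5 × (92.6/241.6) = 3.41 × 10^-5 M
Ba3(PO4)2(s) <=> 3 Ba^2+(aq) + 2 PO4^3-(aq), so Q = [Ba^2+]^3[PO4^3-]^2
Q = (3.45 × 10^-2)^3(3.41 x 10^-5)^2 = 4.8 x 10^-14
Q > Ksp, so Ba3(PO4)2 will precipitate.

Q ≈ 4.8 × 10^-14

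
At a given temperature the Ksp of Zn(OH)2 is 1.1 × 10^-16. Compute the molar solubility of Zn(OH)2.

Zn(OH)2(s) ⇌ Zn^2+ + 2 OH^-
Ksp = [Zn^2+][OH^-]^2
Let s = molar solubility. Then [Zn^2+] = s and [OH^-] = 2s.
Substituting: Ksp = s(2s)^2 = 4s^3
s^3 = 1.1 × 10^-16 / 4, so s = 3.0 × 10^-6 M

s ≈ 3.0 x 10^-6 M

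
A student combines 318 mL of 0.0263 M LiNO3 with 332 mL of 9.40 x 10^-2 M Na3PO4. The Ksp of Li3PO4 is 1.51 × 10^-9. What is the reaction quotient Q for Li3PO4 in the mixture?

Total volume = 318 + 332 = 650 mL.
[Li^+] = 2.63 × 10^-2 × (318/650) = 1.287 × 10^-2 M
[PO4^3-] = 9.40 × 10^-2 × (332/650) = 4.801 × 10^-2 M
Li3PO4(s) <=> 3 Li^+(aq) + PO4^3-(aq), so Q = [Li^+]^3[PO4^3-]
Q = (1.287 × 10^-2)^3(4.801 x 10^-2) = 1.02 × 10^-7
Q > Ksp, so Li3PO4 will precipitate.

Q = 1.02 x 10^-7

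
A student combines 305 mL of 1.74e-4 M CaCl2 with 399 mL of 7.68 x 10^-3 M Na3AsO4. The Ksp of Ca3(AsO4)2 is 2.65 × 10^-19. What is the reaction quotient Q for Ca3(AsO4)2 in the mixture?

Total volume = 305 + 399 = 704 mL.
[Ca^2+] = 1.74 × 10^-4 × (305/704) = 7.538 × 10^-5 M
[AsO4^3-] = 7.68 × 10^-3 × (399/704) = 4.353 × 10^-3 M
Ca3(AsO4)2(s) ⇌ 3 Ca^2+ + 2 AsO4^3-, so Q = [Ca^2+]^3[AsO4^3-]^2
Q = (7.538 × 10^-5)^3(4.353 × 10^-3)^2 = 8.12 x 10^-18
Q > Ksp, so Ca3(AsO4)2 will precipitate.

8.12e-18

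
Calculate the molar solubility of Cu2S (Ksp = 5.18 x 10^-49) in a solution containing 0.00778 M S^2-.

Cu2S(s) <=> 2 Cu^+ + S^2-
Ksp = [Cu^+]^2[S^2-]
If s mol/L dissolves here, [Cu^+] = 2s, [S^2-] = 0.00778 + s ≈ 0.00778 (since the S^2- already present dominates).
Ksp ≈ (2s)^2 × 0.00778
s = 4.08 × 10^-24 M
Check: s = 4.1 × 10^-24 ≪ 0.00778, so the approximation is valid.

s ≈ 4.08 × 10^-24 M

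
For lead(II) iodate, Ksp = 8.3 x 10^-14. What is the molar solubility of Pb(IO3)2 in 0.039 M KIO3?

s = 5.5 × 10^-11 M

Pb(IO3)2(s) ⇌ Pb^2+ + 2 IO3^-
Ksp = [Pb^2+][IO3^-]^2
Let s be the molar solubility in this solution. [Pb^2+] = s, [IO3^-] = 0.039 + 2s ≈ 0.039 (since IO3^- from KIO3 dominates).
Ksp ≈ s × (0.039)^2
s = 5.5 x 10^-11 M
Check: 2s = 1.1 × 10^-10 ≪ 0.039, so the approximation is valid.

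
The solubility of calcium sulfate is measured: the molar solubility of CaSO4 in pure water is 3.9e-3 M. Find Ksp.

CaSO4(s) <=> Ca^2+ + SO4^2-
Let s = molar solubility. Then [Ca^2+] = s and [SO4^2-] = s.
Ksp = [Ca^2+][SO4^2-]
Ksp = (s)(s) = s^2
With s = 3.9 × 10^-3: Ksp = 1.5 x 10^-5

Ksp = 1.5 × 10^-5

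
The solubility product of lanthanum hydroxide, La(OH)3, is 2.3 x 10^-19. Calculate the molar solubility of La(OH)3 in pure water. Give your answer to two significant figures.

La(OH)3(s) <=> La^3+ + 3 OH^-
Ksp = [La^3+][OH^-]^3
If s mol/L of La(OH)3 dissolves, [La^3+] = s and [OH^-] = 3s.
Ksp = s(3s)^3 = 27s^4
s^4 = 2.3 x 10^-19 / 27, so s = 9.6 × 10^-6 M

s ≈ 9.6e-6 M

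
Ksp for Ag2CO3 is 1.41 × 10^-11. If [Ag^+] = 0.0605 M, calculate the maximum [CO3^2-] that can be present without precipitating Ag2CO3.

Ag2CO3(s) ⇌ 2 Ag^+(aq) + CO3^2-(aq)
Ksp = [Ag^+]^2[CO3^2-]
Precipitation begins when Q = Ksp. With [Ag^+] = 0.0605 M:
1.41 × 10^-11 = (0.0605)^2 × [CO3^2-]
[CO3^2-] = (1.41 × 10^-11 / 3.660 × 10^-3) = 3.85 x 10^-9 M

3.85 x 10^-9 M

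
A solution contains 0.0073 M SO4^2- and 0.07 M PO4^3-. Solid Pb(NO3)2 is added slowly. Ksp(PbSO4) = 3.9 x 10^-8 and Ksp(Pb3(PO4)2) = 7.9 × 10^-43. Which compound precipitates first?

Precipitation of each salt starts when its ion product equals its Ksp.
For PbSO4: 3.9 x 10^-8 = 0.0073 × [Pb^2+]  ⇒  [Pb^2+] = 5.3 × 10^-6 M.
For Pb3(PO4)2: 7.9 × 10^-43 = (0.07)^2 × [Pb^2+]^3  ⇒  [Pb^2+] = 5.4 × 10^-14 M.
The salt with the lower threshold [Pb^2+] precipitates first: Pb3(PO4)2.

Pb3(PO4)2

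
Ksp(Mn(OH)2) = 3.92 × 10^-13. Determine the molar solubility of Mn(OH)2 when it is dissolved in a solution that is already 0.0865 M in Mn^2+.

Mn(OH)2(s) <=> Mn^2+ + 2 OH^-
Ksp = [Mn^2+][OH^-]^2
Let s be the molar solubility in this solution. [Mn^2+] = 0.0865 + s ≈ 0.0865, [OH^-] = 2s (common-ion effect: Mn^2+ is already 0.0865 M).
Ksp ≈ 0.0865 × (2s)^2
s = 1.06 x 10^-6 M
Check: s = 1.1 × 10^-6 ≪ 0.0865, so the approximation is valid.

1.06 × 10^-6 M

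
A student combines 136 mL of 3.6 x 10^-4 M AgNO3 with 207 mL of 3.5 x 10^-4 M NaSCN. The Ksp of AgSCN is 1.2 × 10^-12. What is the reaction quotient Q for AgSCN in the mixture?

Q ≈ 3.0 × 10^-8

Total volume = 136 + 207 = 343 mL.
[Ag^+] = 3.6 × 10^-4 × (136/343) = 1.43 x 10^-4 M
[SCN^-] = 3.5 x 10^-4 × (207/343) = 2.11 × 10^-4 M
AgSCN(s) ⇌ Ag^+(aq) + SCN^-(aq), so Q = [Ag^+][SCN^-]
Q = (1.43 x 10^-4)(2.11 × 10^-4) = 3.0 × 10^-8
Q > Ksp, so AgSCN will precipitate.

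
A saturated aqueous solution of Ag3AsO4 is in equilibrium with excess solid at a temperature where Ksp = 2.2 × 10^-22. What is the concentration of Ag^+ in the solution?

Ag3AsO4(s) ⇌ 3 Ag^+ + AsO4^3-
Ksp = [Ag^+]^3[AsO4^3-]
If s mol/L of Ag3AsO4 dissolves, [Ag^+] = 3s and [AsO4^3-] = s.
Substituting: Ksp = (3s)^3s = 27s^4
Solving, s = (2.2 × 10^-22/27)^(1/4) = 1.69 x 10^-6 M
[Ag^+] = 3s = 5.1 x 10^-6 M

5.1e-6 M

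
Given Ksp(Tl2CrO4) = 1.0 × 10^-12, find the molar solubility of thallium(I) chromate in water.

Tl2CrO4(s) ⇌ 2 Tl^+(aq) + CrO4^2-(aq)
Ksp = [Tl^+]^2[CrO4^2-]
For each mole of Tl2CrO4 that dissolves: [Tl^+] = 2s, [CrO4^2-] = s.
Ksp = (2s)^2s = 4s^3
s^3 = 1.0 × 10^-12 / 4, so s = 6.3 x 10^-5 M

s ≈ 6.3e-5 M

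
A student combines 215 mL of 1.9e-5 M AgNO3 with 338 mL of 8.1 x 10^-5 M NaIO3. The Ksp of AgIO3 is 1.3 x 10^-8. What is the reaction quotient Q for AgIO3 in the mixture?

Q = 3.7e-10

Total volume = 215 + 338 = 553 mL.
[Ag^+] = 1.9 × 10^-5 × (215/553) = 7.39 × 10^-6 M
[IO3^-] = 8.1 × 10^-5 × (338/553) = 4.95 x 10^-5 M
AgIO3(s) ⇌ Ag^+ + IO3^-, so Q = [Ag^+][IO3^-]
Q = (7.39 × 10^-6)(4.95 × 10^-5) = 3.7 × 10^-10
Q < Ksp, so no precipitate of AgIO3 forms.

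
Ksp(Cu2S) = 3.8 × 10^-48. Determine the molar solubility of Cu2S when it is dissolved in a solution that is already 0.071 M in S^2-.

Cu2S(s) ⇌ 2 Cu^+(aq) + S^2-(aq)
Ksp = [Cu^+]^2[S^2-]
Let s be the molar solubility in this solution. [Cu^+] = 2s, [S^2-] = 0.071 + s ≈ 0.071 (common-ion effect: S^2- is already 0.071 M).
Ksp ≈ (2s)^2 × 0.071
s = 3.7 × 10^-24 M
Check: s = 3.7 × 10^-24 ≪ 0.071, so the approximation is valid.

s = 3.7e-24 M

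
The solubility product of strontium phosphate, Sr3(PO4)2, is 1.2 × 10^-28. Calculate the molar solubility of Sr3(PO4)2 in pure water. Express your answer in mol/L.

Sr3(PO4)2(s) <=> 3 Sr^2+(aq) + 2 PO4^3-(aq)
Ksp = [Sr^2+]^3[PO4^3-]^2
For each mole of Sr3(PO4)2 that dissolves: [Sr^2+] = 3s, [PO4^3-] = 2s.
Substituting: Ksp = (3s)^3(2s)^2 = 108s^5
s = (1.2 × 10^-28 / 108)^(1/5) = 1.0 x 10^-6 M

1.0e-6 M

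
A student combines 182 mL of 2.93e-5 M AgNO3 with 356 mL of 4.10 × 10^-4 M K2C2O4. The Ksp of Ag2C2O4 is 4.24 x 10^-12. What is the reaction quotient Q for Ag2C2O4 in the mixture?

Q ≈ 2.67 × 10^-14

Total volume = 182 + 356 = 538 mL.
[Ag^+] = 2.93 × 10^-5 × (182/538) = 9.912 × 10^-6 M
[C2O4^2-] = 4.10 × 10^-4 × (356/538) = 2.713 × 10^-4 M
Ag2C2O4(s) ⇌ 2 Ag^+ + C2O4^2-, so Q = [Ag^+]^2[C2O4^2-]
Q = (9.912 x 10^-6)^2(2.713 × 10^-4) = 2.67 × 10^-14
Q < Ksp, so no precipitate of Ag2C2O4 forms.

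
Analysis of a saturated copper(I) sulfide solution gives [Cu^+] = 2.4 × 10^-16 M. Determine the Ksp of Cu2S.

Cu2S(s) ⇌ 2 Cu^+(aq) + S^2-(aq)
Stoichiometry gives [S^2-] = (1/2)[Cu^+] = 1.20 × 10^-16 M.
Ksp = [Cu^+]^2[S^2-]
Ksp = (2.4 x 10^-16)^2 × 1.20 × 10^-16 = 6.9 × 10^-48

Ksp = 6.9 × 10^-48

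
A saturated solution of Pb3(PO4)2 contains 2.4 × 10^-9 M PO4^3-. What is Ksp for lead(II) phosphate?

Ksp ≈ 2.7 × 10^-43

Pb3(PO4)2(s) ⇌ 3 Pb^2+(aq) + 2 PO4^3-(aq)
Stoichiometry gives [Pb^2+] = (3/2)[PO4^3-] = 3.60 x 10^-9 M.
Ksp = [Pb^2+]^3[PO4^3-]^2
Ksp = (3.60 × 10^-9)^3 × (2.4 × 10^-9)^2 = 2.7 x 10^-43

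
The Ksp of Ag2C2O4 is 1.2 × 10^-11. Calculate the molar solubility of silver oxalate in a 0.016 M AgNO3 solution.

s = 4.7e-8 M

Ag2C2O4(s) ⇌ 2 Ag^+ + C2O4^2-
Ksp = [Ag^+]^2[C2O4^2-]
Let s be the molar solubility in this solution. [Ag^+] = 0.016 + 2s ≈ 0.016, [C2O4^2-] = s (Ksp is small, so little additional dissolves).
Ksp ≈ (0.016)^2 × s
s = 4.7 × 10^-8 M
Check: 2s = 9.4 x 10^-8 ≪ 0.016, so the approximation is valid.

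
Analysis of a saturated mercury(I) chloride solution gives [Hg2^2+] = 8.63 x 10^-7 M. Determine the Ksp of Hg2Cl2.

Hg2Cl2(s) <=> Hg2^2+ + 2 Cl^-
Stoichiometry gives [Cl^-] = (2/1)[Hg2^2+] = 1.726 x 10^-6 M.
Ksp = [Hg2^2+][Cl^-]^2
Ksp = 8.63 × 10^-7 × (1.726 x 10^-6)^2 = 2.57 × 10^-18

2.57 × 10^-18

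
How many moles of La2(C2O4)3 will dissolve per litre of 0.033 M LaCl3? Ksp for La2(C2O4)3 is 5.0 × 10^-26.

s ≈ 1.2 × 10^-8 M

La2(C2O4)3(s) ⇌ 2 La^3+ + 3 C2O4^2-
Ksp = [La^3+]^2[C2O4^2-]^3
Let s = moles of La2(C2O4)3 that dissolve per litre. [La^3+] = 0.033 + 2s ≈ 0.033, [C2O4^2-] = 3s (since La^3+ from LaCl3 dominates).
Ksp ≈ (0.033)^2 × (3s)^3
s = 1.2 x 10^-8 M
Check: 2s = 2.4 × 10^-8 ≪ 0.033, so the approximation is valid.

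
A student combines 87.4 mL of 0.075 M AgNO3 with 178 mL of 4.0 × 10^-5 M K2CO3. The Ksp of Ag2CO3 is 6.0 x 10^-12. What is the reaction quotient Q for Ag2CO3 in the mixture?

Q ≈ 1.6e-8

Total volume = 87.4 + 178 = 265.4 mL.
[Ag^+] = 7.5 × 10^-2 × (87.4/265.4) = 2.47 × 10^-2 M
[CO3^2-] = 4.0 × 10^-5 × (178/265.4) = 2.68 x 10^-5 M
Ag2CO3(s) <=> 2 Ag^+ + CO3^2-, so Q = [Ag^+]^2[CO3^2-]
Q = (2.47 × 10^-2)^2(2.68 x 10^-5) = 1.6 × 10^-8
Q > Ksp, so Ag2CO3 will precipitate.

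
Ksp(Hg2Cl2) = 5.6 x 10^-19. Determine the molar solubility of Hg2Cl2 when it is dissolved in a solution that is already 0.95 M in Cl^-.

s ≈ 6.2 x 10^-19 M

Hg2Cl2(s) ⇌ Hg2^2+(aq) + 2 Cl^-(aq)
Ksp = [Hg2^2+][Cl^-]^2
Let s be the molar solubility in this solution. [Hg2^2+] = s, [Cl^-] = 0.95 + 2s ≈ 0.95 (since the Cl^- already present dominates).
Ksp ≈ s × (0.95)^2
s = 6.2 × 10^-19 M
Check: 2s = 1.2 x 10^-18 ≪ 0.95, so the approximation is valid.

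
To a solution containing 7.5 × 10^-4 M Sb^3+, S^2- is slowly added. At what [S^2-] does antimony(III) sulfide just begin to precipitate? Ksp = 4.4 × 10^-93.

Sb2S3(s) ⇌ 2 Sb^3+ + 3 S^2-
Ksp = [Sb^3+]^2[S^2-]^3
Precipitation begins when Q = Ksp. With [Sb^3+] = 7.5 × 10^-4 M:
4.4 × 10^-93 = (7.5 × 10^-4)^2 × [S^2-]^3
[S^2-] = (4.4 × 10^-93 / 5.63 × 10^-7)^(1/3) = 2.0 x 10^-29 M

2.0 × 10^-29 M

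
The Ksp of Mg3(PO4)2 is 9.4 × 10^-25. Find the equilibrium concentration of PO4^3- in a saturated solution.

1.2e-5 M

Mg3(PO4)2(s) ⇌ 3 Mg^2+ + 2 PO4^3-
Ksp = [Mg^2+]^3[PO4^3-]^2
For each mole of Mg3(PO4)2 that dissolves: [Mg^2+] = 3s, [PO4^3-] = 2s.
So Ksp = (3s)^3 × (2s)^2 = 108s^5
s^5 = 9.4 × 10^-25 / 108, so s = 6.14 × 10^-6 M
[PO4^3-] = 2s = 1.2 x 10^-5 M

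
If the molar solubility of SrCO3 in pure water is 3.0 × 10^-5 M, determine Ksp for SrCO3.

Ksp ≈ 9.0e-10

SrCO3(s) ⇌ Sr^2+ + CO3^2-
If s mol/L of SrCO3 dissolves, [Sr^2+] = s and [CO3^2-] = s.
Ksp = [Sr^2+][CO3^2-]
Ksp = s × s = s^2
Ksp = (3.0 × 10^-5)^2 = 9.0 × 10^-10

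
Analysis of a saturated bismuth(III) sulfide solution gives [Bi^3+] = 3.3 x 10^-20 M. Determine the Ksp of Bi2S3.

Ksp ≈ 1.3e-97

Bi2S3(s) ⇌ 2 Bi^3+(aq) + 3 S^2-(aq)
Stoichiometry gives [S^2-] = (3/2)[Bi^3+] = 4.95 × 10^-20 M.
Ksp = [Bi^3+]^2[S^2-]^3
Ksp = (3.3 × 10^-20)^2 × (4.95 × 10^-20)^3 = 1.3 × 10^-97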